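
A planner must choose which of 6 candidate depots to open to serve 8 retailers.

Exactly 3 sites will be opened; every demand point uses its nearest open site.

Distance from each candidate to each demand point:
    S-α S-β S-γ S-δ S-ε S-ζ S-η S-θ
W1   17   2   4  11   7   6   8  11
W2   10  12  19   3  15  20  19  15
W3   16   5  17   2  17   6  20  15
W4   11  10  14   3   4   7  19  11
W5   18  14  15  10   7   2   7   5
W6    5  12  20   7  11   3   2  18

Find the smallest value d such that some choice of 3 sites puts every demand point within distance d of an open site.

Open {W1, W5, W6}.
  Farthest demand point is S-δ at distance 7 (to W6); all others are ≤ 7.
With {W1, W2, W5} the worst case is 10.
With {W1, W2, W3} the worst case is 11.
No size-3 selection achieves below 7.

7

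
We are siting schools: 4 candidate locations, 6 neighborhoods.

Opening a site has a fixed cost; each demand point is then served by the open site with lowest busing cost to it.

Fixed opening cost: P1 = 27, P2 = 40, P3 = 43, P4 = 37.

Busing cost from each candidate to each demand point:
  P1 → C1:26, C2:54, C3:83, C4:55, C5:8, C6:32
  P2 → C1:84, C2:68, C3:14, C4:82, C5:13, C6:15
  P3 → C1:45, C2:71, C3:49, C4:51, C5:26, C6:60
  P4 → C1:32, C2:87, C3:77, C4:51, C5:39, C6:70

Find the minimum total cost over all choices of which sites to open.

239

Open {P1, P2}: assign each demand point to its cheapest open site.
  C1→P1 26, C2→P1 54, C3→P2 14, C4→P1 55, C5→P1 8, C6→P2 15
  busing cost 172, fixed 67 → total 239.
Compare {P2, P4}: busing cost 193 + fixed 77 = 270.
Compare {P1, P2, P4}: busing cost 168 + fixed 104 = 272.
Compare {P1, P2, P3}: busing cost 168 + fixed 110 = 278.
All other subsets cost ≥ 270. Minimum total cost: 239.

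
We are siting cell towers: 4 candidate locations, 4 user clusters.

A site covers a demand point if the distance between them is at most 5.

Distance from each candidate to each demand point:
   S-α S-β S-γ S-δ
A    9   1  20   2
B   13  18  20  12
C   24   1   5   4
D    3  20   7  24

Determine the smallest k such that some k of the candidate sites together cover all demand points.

2

Coverage sets (demand points within 5 of each site):
  A: {S-β, S-δ}
  B: {}
  C: {S-β, S-γ, S-δ}
  D: {S-α}
No single site covers all 4 demand points.
But {C, D} covers everything, so the minimum is 2.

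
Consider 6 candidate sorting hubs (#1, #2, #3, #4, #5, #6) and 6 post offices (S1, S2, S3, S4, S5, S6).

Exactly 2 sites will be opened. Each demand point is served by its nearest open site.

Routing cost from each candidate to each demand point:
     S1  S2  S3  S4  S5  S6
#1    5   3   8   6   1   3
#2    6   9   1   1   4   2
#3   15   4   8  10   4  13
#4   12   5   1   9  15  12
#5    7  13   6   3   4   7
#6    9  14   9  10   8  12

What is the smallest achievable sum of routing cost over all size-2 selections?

13

Open {#1, #2}.
  S1→#1 5, S2→#1 3, S3→#2 1, S4→#2 1, S5→#1 1, S6→#2 2  ⇒ total 13.
Compare {#2, #3}: total 18.
Compare {#1, #4}: total 19.
No size-2 selection does better; minimum is 13.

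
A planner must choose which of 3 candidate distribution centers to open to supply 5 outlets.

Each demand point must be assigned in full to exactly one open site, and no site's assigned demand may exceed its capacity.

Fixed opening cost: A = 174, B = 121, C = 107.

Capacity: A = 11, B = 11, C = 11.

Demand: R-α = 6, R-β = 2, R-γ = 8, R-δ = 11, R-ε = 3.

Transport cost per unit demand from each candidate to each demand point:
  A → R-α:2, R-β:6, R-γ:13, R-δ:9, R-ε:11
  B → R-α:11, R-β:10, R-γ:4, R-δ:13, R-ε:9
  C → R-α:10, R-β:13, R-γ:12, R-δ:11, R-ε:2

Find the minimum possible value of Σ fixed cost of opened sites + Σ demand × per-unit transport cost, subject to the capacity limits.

Open {A, B, C}; cheapest assignment that respects the capacities:
  A (cap 11, load 8): R-α, R-β — cost 6×2 + 2×6 = 24
  B (cap 11, load 11): R-γ, R-ε — cost 8×4 + 3×9 = 59
  C (cap 11, load 11): R-δ — cost 11×11 = 121
  Shipping 204, fixed 402 → total 606.
  Any other capacity-feasible assignment to {A, B, C} ships for at least 204.
Total demand is 30 and no other set of sites has combined capacity ≥ 30, so {A, B, C} is the only feasible choice of open sites. Minimum: 606.

606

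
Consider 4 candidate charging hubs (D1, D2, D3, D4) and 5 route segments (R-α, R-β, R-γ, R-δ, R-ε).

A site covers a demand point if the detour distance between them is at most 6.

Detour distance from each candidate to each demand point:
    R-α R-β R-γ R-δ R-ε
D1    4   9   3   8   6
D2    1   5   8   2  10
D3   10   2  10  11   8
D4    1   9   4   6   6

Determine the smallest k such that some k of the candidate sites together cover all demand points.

Coverage sets (demand points within 6 of each site):
  D1: {R-α, R-γ, R-ε}
  D2: {R-α, R-β, R-δ}
  D3: {R-β}
  D4: {R-α, R-γ, R-δ, R-ε}
No single site covers all 5 demand points.
But {D1, D2} covers everything, so the minimum is 2.

2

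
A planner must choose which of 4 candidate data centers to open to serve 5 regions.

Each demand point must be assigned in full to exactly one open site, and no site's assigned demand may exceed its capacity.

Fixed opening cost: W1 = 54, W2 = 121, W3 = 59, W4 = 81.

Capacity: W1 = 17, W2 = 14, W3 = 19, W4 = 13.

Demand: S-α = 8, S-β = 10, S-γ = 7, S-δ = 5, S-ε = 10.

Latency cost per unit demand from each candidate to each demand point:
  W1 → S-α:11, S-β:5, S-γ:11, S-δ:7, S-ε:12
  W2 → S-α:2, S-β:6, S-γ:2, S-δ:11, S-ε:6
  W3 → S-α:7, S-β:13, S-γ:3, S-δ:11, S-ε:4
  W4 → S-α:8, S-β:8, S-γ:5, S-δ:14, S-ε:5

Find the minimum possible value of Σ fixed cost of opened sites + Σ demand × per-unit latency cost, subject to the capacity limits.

Open {W1, W2, W3}; cheapest assignment that respects the capacities:
  W1 (cap 17, load 15): S-β, S-δ — cost 10×5 + 5×7 = 85
  W2 (cap 14, load 8): S-α — cost 8×2 = 16
  W3 (cap 19, load 17): S-γ, S-ε — cost 7×3 + 10×4 = 61
  Shipping 162, fixed 234 → total 396.
  Any other capacity-feasible assignment to {W1, W2, W3} ships for at least 162.
Compare {W1, W3, W4}: its best feasible assignment gives total 404.
Compare {W2, W3, W4}: its best feasible assignment gives total 473.
Every other set of open sites that can feasibly serve all demand totals ≥ 404 even under its best assignment. Minimum: 396.

396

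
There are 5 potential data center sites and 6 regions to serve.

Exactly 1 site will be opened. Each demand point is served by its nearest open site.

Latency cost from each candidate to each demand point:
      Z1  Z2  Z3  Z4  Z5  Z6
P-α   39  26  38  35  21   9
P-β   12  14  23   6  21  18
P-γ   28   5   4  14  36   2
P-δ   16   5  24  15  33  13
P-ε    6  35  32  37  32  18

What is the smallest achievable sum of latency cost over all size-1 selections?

Open {P-γ}.
  Z1→P-γ 28, Z2→P-γ 5, Z3→P-γ 4, Z4→P-γ 14, Z5→P-γ 36, Z6→P-γ 2  ⇒ total 89.
Compare {P-β}: total 94.
Compare {P-δ}: total 106.
No size-1 selection does better; minimum is 89.

89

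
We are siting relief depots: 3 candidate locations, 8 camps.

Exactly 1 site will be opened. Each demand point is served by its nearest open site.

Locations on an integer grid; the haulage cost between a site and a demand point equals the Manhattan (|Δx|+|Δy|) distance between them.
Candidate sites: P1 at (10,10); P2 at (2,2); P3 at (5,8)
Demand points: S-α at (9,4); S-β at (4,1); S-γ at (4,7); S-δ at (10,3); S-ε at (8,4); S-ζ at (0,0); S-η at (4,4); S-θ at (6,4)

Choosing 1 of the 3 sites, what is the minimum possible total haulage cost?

50

Open {P2}.
  S-α→P2 9, S-β→P2 3, S-γ→P2 7, S-δ→P2 9, S-ε→P2 8, S-ζ→P2 4, S-η→P2 4, S-θ→P2 6  ⇒ total 50.
Compare {P3}: total 58.
Compare {P1}: total 88.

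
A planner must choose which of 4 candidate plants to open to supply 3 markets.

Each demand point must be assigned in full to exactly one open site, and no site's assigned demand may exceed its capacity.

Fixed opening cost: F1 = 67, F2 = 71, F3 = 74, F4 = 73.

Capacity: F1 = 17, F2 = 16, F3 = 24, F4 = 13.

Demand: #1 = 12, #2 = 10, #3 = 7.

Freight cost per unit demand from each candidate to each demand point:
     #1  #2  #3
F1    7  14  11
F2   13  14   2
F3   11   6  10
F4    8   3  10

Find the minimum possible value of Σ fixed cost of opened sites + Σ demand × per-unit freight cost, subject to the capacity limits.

339

Open {F1, F2, F4}; cheapest assignment that respects the capacities:
  F1 (cap 17, load 12): #1 — cost 12×7 = 84
  F2 (cap 16, load 7): #3 — cost 7×2 = 14
  F4 (cap 13, load 10): #2 — cost 10×3 = 30
  Shipping 128, fixed 211 → total 339.
  Any other capacity-feasible assignment to {F1, F2, F4} ships for at least 128.
Compare {F2, F3}: its best feasible assignment gives total 351.
Compare {F1, F3}: its best feasible assignment gives total 355.
Every other set of open sites that can feasibly serve all demand totals ≥ 351 even under its best assignment. Minimum: 339.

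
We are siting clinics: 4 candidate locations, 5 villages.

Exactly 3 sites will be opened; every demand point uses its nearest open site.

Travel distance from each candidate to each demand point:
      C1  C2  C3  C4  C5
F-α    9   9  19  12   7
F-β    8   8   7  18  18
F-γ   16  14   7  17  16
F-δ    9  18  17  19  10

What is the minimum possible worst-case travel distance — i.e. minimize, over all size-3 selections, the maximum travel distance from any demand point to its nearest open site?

Open {F-α, F-β, F-γ}.
  Farthest demand point is C4 at travel distance 12 (to F-α); all others are ≤ 12.
With {F-α, F-β, F-δ} the worst case is 12.
With {F-α, F-γ, F-δ} the worst case is 12.
No size-3 selection achieves below 12.

12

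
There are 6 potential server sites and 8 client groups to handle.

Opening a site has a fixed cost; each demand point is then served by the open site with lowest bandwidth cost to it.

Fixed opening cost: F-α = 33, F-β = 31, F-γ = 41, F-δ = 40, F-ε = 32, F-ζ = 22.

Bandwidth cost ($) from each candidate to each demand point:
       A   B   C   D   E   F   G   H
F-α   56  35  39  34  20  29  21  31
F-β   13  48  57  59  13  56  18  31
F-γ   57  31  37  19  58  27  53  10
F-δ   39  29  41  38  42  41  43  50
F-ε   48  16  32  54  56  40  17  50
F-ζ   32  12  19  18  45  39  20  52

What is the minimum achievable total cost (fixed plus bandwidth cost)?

Open {F-β, F-ζ}: assign each demand point to its cheapest open site.
  A→F-β 13, B→F-ζ 12, C→F-ζ 19, D→F-ζ 18, E→F-β 13, F→F-ζ 39, G→F-β 18, H→F-β 31
  bandwidth cost 163, fixed 53 → total 216.
Compare {F-β, F-γ, F-ζ}: bandwidth cost 130 + fixed 94 = 224.
Compare {F-α, F-ζ}: bandwidth cost 181 + fixed 55 = 236.
Compare {F-α, F-β, F-ζ}: bandwidth cost 153 + fixed 86 = 239.
All other subsets cost ≥ 224. Minimum total cost: 216.

216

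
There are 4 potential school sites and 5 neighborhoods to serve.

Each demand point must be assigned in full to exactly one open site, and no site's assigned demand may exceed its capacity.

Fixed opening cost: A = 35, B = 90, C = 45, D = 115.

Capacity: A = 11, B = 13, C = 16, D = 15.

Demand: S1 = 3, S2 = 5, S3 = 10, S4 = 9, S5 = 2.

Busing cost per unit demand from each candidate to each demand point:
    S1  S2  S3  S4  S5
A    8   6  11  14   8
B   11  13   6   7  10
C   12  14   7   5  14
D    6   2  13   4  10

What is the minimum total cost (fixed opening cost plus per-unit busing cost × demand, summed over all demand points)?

340

Open {C, D}; cheapest assignment that respects the capacities:
  C (cap 16, load 15): S1, S3, S5 — cost 3×12 + 10×7 + 2×14 = 134
  D (cap 15, load 14): S2, S4 — cost 5×2 + 9×4 = 46
  Shipping 180, fixed 160 → total 340.
  Any other capacity-feasible assignment to {C, D} ships for at least 180.
Compare {A, B, C}: its best feasible assignment gives total 345.
Compare {A, C, D}: its best feasible assignment gives total 351.
Every other set of open sites that can feasibly serve all demand totals ≥ 345 even under its best assignment. Minimum: 340.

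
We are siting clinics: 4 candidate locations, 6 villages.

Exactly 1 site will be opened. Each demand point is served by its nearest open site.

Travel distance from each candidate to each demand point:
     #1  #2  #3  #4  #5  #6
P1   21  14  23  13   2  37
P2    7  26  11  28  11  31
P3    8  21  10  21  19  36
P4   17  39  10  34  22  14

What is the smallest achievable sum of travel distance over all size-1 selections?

Open {P1}.
  #1→P1 21, #2→P1 14, #3→P1 23, #4→P1 13, #5→P1 2, #6→P1 37  ⇒ total 110.
Compare {P2}: total 114.
Compare {P3}: total 115.
No size-1 selection does better; minimum is 110.

110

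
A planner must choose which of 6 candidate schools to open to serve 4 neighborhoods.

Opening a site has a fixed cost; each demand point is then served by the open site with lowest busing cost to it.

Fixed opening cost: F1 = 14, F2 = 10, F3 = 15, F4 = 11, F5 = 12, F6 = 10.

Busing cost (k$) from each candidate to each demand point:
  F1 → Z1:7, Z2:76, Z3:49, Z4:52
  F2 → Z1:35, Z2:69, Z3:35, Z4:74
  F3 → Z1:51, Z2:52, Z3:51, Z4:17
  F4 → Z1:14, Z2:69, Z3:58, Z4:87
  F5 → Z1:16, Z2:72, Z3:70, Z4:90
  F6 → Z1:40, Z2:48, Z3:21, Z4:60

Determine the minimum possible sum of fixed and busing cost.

132

Open {F1, F3, F6}: assign each demand point to its cheapest open site.
  Z1→F1 7, Z2→F6 48, Z3→F6 21, Z4→F3 17
  busing cost 93, fixed 39 → total 132.
Compare {F3, F4, F6}: busing cost 100 + fixed 36 = 136.
Compare {F3, F5, F6}: busing cost 102 + fixed 37 = 139.
Compare {F1, F2, F3, F6}: busing cost 93 + fixed 49 = 142.
All other subsets cost ≥ 136. Minimum total cost: 132.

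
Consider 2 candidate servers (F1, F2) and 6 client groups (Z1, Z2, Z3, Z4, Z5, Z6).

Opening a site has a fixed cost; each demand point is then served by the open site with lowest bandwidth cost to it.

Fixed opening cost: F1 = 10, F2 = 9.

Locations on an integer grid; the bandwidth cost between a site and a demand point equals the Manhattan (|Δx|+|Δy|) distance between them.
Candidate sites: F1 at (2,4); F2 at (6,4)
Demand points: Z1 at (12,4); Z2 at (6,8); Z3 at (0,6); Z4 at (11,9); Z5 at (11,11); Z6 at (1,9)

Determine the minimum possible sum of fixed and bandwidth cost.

59

Open {F2}: assign each demand point to its cheapest open site.
  Z1→F2 6, Z2→F2 4, Z3→F2 8, Z4→F2 10, Z5→F2 12, Z6→F2 10
  bandwidth cost 50, fixed 9 → total 59.
Compare {F1, F2}: bandwidth cost 42 + fixed 19 = 61.
Compare {F1}: bandwidth cost 58 + fixed 10 = 68.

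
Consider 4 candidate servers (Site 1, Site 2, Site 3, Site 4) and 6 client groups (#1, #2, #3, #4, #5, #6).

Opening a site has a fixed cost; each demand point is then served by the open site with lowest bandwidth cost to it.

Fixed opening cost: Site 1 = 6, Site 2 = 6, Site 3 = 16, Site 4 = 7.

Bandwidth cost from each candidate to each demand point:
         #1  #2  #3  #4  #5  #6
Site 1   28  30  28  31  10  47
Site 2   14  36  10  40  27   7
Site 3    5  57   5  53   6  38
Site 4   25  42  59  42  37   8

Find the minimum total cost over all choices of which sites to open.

Open {Site 1, Site 2, Site 3}: assign each demand point to its cheapest open site.
  #1→Site 3 5, #2→Site 1 30, #3→Site 3 5, #4→Site 1 31, #5→Site 3 6, #6→Site 2 7
  bandwidth cost 84, fixed 28 → total 112.
Compare {Site 1, Site 2}: bandwidth cost 102 + fixed 12 = 114.
Compare {Site 1, Site 3, Site 4}: bandwidth cost 85 + fixed 29 = 114.
Compare {Site 1, Site 2, Site 3, Site 4}: bandwidth cost 84 + fixed 35 = 119.
All other subsets cost ≥ 114. Minimum total cost: 112.

112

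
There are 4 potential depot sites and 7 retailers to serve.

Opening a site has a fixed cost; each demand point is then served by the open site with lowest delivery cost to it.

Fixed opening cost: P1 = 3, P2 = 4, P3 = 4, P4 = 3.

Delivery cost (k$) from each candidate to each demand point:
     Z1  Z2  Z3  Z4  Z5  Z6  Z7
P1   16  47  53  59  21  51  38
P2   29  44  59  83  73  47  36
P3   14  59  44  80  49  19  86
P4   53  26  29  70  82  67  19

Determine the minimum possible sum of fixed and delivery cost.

197

Open {P1, P3, P4}: assign each demand point to its cheapest open site.
  Z1→P3 14, Z2→P4 26, Z3→P4 29, Z4→P1 59, Z5→P1 21, Z6→P3 19, Z7→P4 19
  delivery cost 187, fixed 10 → total 197.
Compare {P1, P2, P3, P4}: delivery cost 187 + fixed 14 = 201.
Compare {P1, P4}: delivery cost 221 + fixed 6 = 227.
Compare {P1, P2, P4}: delivery cost 217 + fixed 10 = 227.
All other subsets cost ≥ 201. Minimum total cost: 197.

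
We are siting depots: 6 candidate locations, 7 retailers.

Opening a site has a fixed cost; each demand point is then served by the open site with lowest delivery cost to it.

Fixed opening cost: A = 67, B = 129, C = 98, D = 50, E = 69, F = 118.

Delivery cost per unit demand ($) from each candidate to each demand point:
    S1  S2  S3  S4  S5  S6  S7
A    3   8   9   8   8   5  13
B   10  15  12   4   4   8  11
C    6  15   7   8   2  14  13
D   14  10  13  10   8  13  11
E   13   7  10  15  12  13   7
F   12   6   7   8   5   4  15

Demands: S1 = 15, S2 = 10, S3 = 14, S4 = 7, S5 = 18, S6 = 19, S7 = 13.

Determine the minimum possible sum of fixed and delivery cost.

Open {A, C, E}: assign each demand point to its cheapest open site.
  S1→A 15×3=45, S2→E 10×7=70, S3→C 14×7=98, S4→A 7×8=56, S5→C 18×2=36, S6→A 19×5=95, S7→E 13×7=91
  delivery cost 491, fixed 234 → total 725.
Compare {A, C}: delivery cost 579 + fixed 165 = 744.
Compare {A, E}: delivery cost 627 + fixed 136 = 763.
Compare {A, C, D}: delivery cost 553 + fixed 215 = 768.
All other subsets cost ≥ 744. Minimum total cost: 725.

725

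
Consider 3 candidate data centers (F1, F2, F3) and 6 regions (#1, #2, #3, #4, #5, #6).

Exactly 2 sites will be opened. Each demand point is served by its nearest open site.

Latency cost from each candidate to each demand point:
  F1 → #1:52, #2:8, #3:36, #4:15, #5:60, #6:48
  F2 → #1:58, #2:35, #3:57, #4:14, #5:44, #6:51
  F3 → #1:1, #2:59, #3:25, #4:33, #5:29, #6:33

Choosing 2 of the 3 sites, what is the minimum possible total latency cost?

111

Open {F1, F3}.
  #1→F3 1, #2→F1 8, #3→F3 25, #4→F1 15, #5→F3 29, #6→F3 33  ⇒ total 111.
Compare {F2, F3}: total 137.
Compare {F1, F2}: total 202.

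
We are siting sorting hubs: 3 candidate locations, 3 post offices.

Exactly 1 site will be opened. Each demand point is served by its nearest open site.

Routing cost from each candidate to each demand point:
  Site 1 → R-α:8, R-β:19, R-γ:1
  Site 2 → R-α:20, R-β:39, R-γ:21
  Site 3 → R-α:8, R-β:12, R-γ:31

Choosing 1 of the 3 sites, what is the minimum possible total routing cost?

Open {Site 1}.
  R-α→Site 1 8, R-β→Site 1 19, R-γ→Site 1 1  ⇒ total 28.
Compare {Site 3}: total 51.
Compare {Site 2}: total 80.

28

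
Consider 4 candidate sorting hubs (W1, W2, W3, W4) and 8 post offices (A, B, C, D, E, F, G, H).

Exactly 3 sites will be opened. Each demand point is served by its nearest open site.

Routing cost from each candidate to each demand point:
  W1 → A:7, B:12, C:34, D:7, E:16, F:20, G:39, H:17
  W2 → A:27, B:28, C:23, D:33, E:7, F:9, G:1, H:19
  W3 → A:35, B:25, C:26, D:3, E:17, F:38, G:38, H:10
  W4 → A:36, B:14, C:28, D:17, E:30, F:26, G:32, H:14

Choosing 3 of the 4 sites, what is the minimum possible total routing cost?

Open {W1, W2, W3}.
  A→W1 7, B→W1 12, C→W2 23, D→W3 3, E→W2 7, F→W2 9, G→W2 1, H→W3 10  ⇒ total 72.
Compare {W1, W2, W4}: total 80.
Compare {W2, W3, W4}: total 94.
No size-3 selection does better; minimum is 72.

72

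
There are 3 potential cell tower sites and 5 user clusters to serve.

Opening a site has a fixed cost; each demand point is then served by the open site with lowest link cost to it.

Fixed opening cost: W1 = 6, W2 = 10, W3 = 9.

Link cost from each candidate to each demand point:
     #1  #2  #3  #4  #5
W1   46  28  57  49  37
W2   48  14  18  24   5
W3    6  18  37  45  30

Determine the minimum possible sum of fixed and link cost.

Open {W2, W3}: assign each demand point to its cheapest open site.
  #1→W3 6, #2→W2 14, #3→W2 18, #4→W2 24, #5→W2 5
  link cost 67, fixed 19 → total 86.
Compare {W1, W2, W3}: link cost 67 + fixed 25 = 92.
Compare {W2}: link cost 109 + fixed 10 = 119.
Compare {W1, W2}: link cost 107 + fixed 16 = 123.
All other subsets cost ≥ 92. Minimum total cost: 86.

86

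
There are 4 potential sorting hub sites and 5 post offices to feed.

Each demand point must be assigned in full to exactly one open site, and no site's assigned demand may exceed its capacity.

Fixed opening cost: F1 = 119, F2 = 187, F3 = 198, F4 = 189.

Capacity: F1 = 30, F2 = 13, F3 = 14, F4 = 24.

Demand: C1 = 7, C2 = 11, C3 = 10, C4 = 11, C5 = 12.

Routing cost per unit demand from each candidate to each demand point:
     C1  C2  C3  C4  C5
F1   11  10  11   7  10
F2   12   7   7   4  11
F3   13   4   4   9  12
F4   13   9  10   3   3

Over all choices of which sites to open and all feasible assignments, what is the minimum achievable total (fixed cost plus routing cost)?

Open {F1, F4}; cheapest assignment that respects the capacities:
  F1 (cap 30, load 28): C1, C2, C3 — cost 7×11 + 11×10 + 10×11 = 297
  F4 (cap 24, load 23): C4, C5 — cost 11×3 + 12×3 = 69
  Shipping 366, fixed 308 → total 674.
  Any other capacity-feasible assignment to {F1, F4} ships for at least 366.
Compare {F1, F3, F4}: its best feasible assignment gives total 802.
Compare {F1, F2, F4}: its best feasible assignment gives total 821.
Every other set of open sites that can feasibly serve all demand totals ≥ 802 even under its best assignment. Minimum: 674.

674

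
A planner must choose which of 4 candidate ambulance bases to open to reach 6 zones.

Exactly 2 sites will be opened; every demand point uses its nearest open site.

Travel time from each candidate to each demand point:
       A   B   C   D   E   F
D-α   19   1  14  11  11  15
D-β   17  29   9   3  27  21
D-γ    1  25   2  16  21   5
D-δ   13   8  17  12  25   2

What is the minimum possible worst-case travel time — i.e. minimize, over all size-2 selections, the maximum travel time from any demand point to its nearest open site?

Open {D-α, D-γ}.
  Farthest demand point is D at travel time 11 (to D-α); all others are ≤ 11.
With {D-α, D-δ} the worst case is 14.
With {D-α, D-β} the worst case is 17.
No size-2 selection achieves below 11.

11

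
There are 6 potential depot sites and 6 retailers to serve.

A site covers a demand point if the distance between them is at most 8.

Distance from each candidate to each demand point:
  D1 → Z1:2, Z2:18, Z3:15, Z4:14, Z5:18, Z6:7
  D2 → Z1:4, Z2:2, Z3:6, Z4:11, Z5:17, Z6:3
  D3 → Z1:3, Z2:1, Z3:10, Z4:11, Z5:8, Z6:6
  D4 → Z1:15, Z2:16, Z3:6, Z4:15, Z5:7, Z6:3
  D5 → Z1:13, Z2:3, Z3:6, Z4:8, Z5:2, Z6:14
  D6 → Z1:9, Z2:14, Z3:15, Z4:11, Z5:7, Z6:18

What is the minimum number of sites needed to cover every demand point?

Coverage sets (demand points within 8 of each site):
  D1: {Z1, Z6}
  D2: {Z1, Z2, Z3, Z6}
  D3: {Z1, Z2, Z5, Z6}
  D4: {Z3, Z5, Z6}
  D5: {Z2, Z3, Z4, Z5}
  D6: {Z5}
No single site covers all 6 demand points.
But {D1, D5} covers everything, so the minimum is 2.

2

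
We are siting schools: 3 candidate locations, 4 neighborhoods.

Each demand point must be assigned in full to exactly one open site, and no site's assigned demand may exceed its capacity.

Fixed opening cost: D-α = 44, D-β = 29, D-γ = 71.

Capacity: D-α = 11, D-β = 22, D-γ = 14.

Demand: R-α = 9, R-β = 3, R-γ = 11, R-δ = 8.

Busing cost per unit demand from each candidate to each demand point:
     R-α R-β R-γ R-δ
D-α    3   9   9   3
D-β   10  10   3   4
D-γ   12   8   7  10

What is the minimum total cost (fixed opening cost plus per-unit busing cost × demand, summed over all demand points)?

Open {D-α, D-β}; cheapest assignment that respects the capacities:
  D-α (cap 11, load 9): R-α — cost 9×3 = 27
  D-β (cap 22, load 22): R-β, R-γ, R-δ — cost 3×10 + 11×3 + 8×4 = 95
  Shipping 122, fixed 73 → total 195.
  Any other capacity-feasible assignment to {D-α, D-β} ships for at least 122.
Compare {D-α, D-β, D-γ}: its best feasible assignment gives total 260.
Compare {D-β, D-γ}: its best feasible assignment gives total 297.
Every other set of open sites that can feasibly serve all demand totals ≥ 260 even under its best assignment. Minimum: 195.

195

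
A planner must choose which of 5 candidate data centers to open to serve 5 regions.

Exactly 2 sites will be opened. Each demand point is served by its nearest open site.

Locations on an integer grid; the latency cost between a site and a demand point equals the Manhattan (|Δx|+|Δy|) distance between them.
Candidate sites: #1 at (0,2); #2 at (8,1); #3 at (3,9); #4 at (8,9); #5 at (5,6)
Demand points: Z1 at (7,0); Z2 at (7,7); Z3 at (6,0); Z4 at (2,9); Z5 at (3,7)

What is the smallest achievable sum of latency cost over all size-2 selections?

14

Open {#2, #3}.
  Z1→#2 2, Z2→#3 6, Z3→#2 3, Z4→#3 1, Z5→#3 2  ⇒ total 14.
Compare {#2, #5}: total 17.
Compare {#2, #4}: total 21.
No size-2 selection does better; minimum is 14.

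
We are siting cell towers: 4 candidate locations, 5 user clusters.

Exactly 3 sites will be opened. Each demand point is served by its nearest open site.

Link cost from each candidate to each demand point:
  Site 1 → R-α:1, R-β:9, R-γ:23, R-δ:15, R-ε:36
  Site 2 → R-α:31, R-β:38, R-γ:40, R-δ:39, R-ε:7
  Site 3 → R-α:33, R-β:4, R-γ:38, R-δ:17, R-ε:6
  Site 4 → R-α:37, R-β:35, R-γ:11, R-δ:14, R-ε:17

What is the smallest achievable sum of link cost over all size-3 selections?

36

Open {Site 1, Site 3, Site 4}.
  R-α→Site 1 1, R-β→Site 3 4, R-γ→Site 4 11, R-δ→Site 4 14, R-ε→Site 3 6  ⇒ total 36.
Compare {Site 1, Site 2, Site 4}: total 42.
Compare {Site 1, Site 2, Site 3}: total 49.
No size-3 selection does better; minimum is 36.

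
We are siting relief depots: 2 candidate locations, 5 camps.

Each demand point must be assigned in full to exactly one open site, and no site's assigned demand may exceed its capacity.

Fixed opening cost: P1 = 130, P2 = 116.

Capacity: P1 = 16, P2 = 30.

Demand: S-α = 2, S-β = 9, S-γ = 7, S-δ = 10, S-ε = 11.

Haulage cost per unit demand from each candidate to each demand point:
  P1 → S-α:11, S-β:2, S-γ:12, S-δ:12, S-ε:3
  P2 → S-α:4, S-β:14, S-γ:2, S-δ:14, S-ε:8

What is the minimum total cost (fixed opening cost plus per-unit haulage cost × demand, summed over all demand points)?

514

Open {P1, P2}; cheapest assignment that respects the capacities:
  P1 (cap 16, load 9): S-β — cost 9×2 = 18
  P2 (cap 30, load 30): S-α, S-γ, S-δ, S-ε — cost 2×4 + 7×2 + 10×14 + 11×8 = 250
  Shipping 268, fixed 246 → total 514.
  Any other capacity-feasible assignment to {P1, P2} ships for at least 268.
Total demand is 39 and no other set of sites has combined capacity ≥ 39, so {P1, P2} is the only feasible choice of open sites. Minimum: 514.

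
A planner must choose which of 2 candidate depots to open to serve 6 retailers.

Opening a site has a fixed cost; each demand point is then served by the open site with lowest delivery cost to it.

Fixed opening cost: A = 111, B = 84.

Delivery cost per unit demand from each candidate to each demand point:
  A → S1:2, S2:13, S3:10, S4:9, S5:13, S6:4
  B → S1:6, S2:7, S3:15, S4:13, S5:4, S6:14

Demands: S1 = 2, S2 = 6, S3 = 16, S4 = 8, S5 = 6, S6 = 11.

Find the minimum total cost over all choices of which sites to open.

541

Open {A, B}: assign each demand point to its cheapest open site.
  S1→A 2×2=4, S2→B 6×7=42, S3→A 16×10=160, S4→A 8×9=72, S5→B 6×4=24, S6→A 11×4=44
  delivery cost 346, fixed 195 → total 541.
Compare {A}: delivery cost 436 + fixed 111 = 547.
Compare {B}: delivery cost 576 + fixed 84 = 660.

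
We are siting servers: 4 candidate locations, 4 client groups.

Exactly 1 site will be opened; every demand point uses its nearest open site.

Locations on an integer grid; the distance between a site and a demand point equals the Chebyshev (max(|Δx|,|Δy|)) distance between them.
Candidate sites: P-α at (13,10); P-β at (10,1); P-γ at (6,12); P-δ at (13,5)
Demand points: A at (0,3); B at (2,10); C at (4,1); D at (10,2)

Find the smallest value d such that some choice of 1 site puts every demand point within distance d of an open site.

10

Open {P-β}.
  Farthest demand point is A at distance 10 (to P-β); all others are ≤ 10.
With {P-γ} the worst case is 11.
With {P-α} the worst case is 13.
No size-1 selection achieves below 10.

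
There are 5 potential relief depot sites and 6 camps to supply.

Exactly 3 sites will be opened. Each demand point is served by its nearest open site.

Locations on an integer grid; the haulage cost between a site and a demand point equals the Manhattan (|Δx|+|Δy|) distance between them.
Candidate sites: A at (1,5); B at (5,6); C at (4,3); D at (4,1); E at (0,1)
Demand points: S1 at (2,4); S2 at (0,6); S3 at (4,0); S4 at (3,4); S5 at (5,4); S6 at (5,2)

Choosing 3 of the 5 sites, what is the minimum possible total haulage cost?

11

Open {A, C, D}.
  S1→A 2, S2→A 2, S3→D 1, S4→C 2, S5→C 2, S6→C 2  ⇒ total 11.
Compare {A, B, D}: total 12.
Compare {A, B, C}: total 13.
No size-3 selection does better; minimum is 11.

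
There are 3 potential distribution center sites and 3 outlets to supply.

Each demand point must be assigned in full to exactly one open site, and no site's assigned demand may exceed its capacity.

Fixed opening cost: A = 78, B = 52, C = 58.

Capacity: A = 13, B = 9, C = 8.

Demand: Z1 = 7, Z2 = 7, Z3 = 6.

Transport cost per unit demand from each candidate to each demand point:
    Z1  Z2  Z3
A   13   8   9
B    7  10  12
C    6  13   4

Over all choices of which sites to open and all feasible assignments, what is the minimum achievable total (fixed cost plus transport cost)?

Open {A, C}; cheapest assignment that respects the capacities:
  A (cap 13, load 13): Z2, Z3 — cost 7×8 + 6×9 = 110
  C (cap 8, load 7): Z1 — cost 7×6 = 42
  Shipping 152, fixed 136 → total 288.
  Any other capacity-feasible assignment to {A, C} ships for at least 152.
Compare {A, B}: its best feasible assignment gives total 289.
Compare {A, B, C}: its best feasible assignment gives total 317.
Every other set of open sites that can feasibly serve all demand totals ≥ 289 even under its best assignment. Minimum: 288.

288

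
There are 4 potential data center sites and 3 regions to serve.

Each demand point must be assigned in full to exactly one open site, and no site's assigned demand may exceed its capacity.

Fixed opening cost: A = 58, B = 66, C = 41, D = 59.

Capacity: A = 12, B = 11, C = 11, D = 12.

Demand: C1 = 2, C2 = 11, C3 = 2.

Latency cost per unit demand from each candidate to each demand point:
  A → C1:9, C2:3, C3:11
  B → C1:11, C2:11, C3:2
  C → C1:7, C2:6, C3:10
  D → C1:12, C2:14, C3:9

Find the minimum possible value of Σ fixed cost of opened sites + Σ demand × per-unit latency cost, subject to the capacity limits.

166

Open {A, C}; cheapest assignment that respects the capacities:
  A (cap 12, load 11): C2 — cost 11×3 = 33
  C (cap 11, load 4): C1, C3 — cost 2×7 + 2×10 = 34
  Shipping 67, fixed 99 → total 166.
  Any other capacity-feasible assignment to {A, C} ships for at least 67.
Compare {A, B}: its best feasible assignment gives total 183.
Compare {A, D}: its best feasible assignment gives total 192.
Every other set of open sites that can feasibly serve all demand totals ≥ 183 even under its best assignment. Minimum: 166.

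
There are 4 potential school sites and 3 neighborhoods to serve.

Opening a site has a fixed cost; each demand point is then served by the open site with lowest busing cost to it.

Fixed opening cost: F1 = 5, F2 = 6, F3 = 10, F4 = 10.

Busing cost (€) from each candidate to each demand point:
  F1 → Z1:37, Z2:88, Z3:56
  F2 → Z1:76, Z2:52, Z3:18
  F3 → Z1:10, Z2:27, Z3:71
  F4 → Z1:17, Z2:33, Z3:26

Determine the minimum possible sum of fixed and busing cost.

Open {F2, F3}: assign each demand point to its cheapest open site.
  Z1→F3 10, Z2→F3 27, Z3→F2 18
  busing cost 55, fixed 16 → total 71.
Compare {F1, F2, F3}: busing cost 55 + fixed 21 = 76.
Compare {F2, F3, F4}: busing cost 55 + fixed 26 = 81.
Compare {F3, F4}: busing cost 63 + fixed 20 = 83.
All other subsets cost ≥ 76. Minimum total cost: 71.

71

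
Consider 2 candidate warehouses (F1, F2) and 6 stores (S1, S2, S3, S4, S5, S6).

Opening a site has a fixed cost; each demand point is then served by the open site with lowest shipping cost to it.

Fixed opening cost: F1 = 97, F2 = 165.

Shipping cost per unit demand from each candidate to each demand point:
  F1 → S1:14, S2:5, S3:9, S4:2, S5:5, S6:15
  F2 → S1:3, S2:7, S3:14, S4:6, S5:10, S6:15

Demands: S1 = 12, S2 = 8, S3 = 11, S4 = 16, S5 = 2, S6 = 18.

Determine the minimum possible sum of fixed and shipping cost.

716

Open {F1}: assign each demand point to its cheapest open site.
  S1→F1 12×14=168, S2→F1 8×5=40, S3→F1 11×9=99, S4→F1 16×2=32, S5→F1 2×5=10, S6→F1 18×15=270
  shipping cost 619, fixed 97 → total 716.
Compare {F1, F2}: shipping cost 487 + fixed 262 = 749.
Compare {F2}: shipping cost 632 + fixed 165 = 797.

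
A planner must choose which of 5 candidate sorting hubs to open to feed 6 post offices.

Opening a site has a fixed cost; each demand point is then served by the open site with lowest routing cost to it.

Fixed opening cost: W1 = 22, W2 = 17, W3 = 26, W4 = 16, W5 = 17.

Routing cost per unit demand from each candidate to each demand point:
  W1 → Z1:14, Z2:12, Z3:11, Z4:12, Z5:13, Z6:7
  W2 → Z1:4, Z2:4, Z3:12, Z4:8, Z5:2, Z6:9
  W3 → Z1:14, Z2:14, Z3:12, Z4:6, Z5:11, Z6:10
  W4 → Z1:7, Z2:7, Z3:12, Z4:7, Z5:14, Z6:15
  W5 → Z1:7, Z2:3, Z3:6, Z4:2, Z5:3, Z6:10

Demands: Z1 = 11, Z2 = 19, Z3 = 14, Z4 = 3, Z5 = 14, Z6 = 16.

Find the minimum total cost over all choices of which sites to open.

387

Open {W1, W2, W5}: assign each demand point to its cheapest open site.
  Z1→W2 11×4=44, Z2→W5 19×3=57, Z3→W5 14×6=84, Z4→W5 3×2=6, Z5→W2 14×2=28, Z6→W1 16×7=112
  routing cost 331, fixed 56 → total 387.
Compare {W2, W5}: routing cost 363 + fixed 34 = 397.
Compare {W1, W2, W4, W5}: routing cost 331 + fixed 72 = 403.
Compare {W2, W4, W5}: routing cost 363 + fixed 50 = 413.
All other subsets cost ≥ 397. Minimum total cost: 387.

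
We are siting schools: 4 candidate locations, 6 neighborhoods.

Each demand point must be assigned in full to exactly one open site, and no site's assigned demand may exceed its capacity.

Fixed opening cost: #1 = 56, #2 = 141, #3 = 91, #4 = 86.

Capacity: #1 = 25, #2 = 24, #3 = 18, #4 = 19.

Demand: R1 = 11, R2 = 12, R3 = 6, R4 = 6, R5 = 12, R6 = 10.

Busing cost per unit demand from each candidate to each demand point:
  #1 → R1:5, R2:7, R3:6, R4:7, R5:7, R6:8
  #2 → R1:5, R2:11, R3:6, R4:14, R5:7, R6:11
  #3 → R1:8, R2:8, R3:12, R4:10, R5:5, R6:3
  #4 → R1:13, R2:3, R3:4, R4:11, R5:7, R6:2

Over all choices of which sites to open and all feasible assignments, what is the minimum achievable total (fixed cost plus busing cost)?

522

Open {#1, #3, #4}; cheapest assignment that respects the capacities:
  #1 (cap 25, load 23): R1, R5 — cost 11×5 + 12×7 = 139
  #3 (cap 18, load 16): R4, R6 — cost 6×10 + 10×3 = 90
  #4 (cap 19, load 18): R2, R3 — cost 12×3 + 6×4 = 60
  Shipping 289, fixed 233 → total 522.
  Any other capacity-feasible assignment to {#1, #3, #4} ships for at least 289.
Compare {#1, #2, #4}: its best feasible assignment gives total 592.
Compare {#2, #3, #4}: its best feasible assignment gives total 607.
Every other set of open sites that can feasibly serve all demand totals ≥ 592 even under its best assignment. Minimum: 522.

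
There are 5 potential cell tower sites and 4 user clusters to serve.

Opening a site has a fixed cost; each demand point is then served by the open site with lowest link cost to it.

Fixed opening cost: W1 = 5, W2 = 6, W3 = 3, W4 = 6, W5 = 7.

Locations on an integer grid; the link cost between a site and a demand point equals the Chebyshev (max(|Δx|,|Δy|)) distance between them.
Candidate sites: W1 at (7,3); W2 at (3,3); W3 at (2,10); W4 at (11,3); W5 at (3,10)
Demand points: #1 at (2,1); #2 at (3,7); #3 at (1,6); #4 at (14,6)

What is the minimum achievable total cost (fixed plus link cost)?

24

Open {W2, W4}: assign each demand point to its cheapest open site.
  #1→W2 2, #2→W2 4, #3→W2 3, #4→W4 3
  link cost 12, fixed 12 → total 24.
Compare {W2}: link cost 20 + fixed 6 = 26.
Compare {W2, W3, W4}: link cost 11 + fixed 15 = 26.
Compare {W1}: link cost 22 + fixed 5 = 27.
All other subsets cost ≥ 26. Minimum total cost: 24.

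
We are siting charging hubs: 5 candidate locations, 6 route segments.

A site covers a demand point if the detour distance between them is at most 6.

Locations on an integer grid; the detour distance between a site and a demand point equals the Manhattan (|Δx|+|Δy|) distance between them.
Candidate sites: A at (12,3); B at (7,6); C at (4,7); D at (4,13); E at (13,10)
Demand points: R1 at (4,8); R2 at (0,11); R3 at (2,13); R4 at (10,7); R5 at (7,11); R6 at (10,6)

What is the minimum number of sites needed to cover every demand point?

2

Coverage sets (demand points within 6 of each site):
  A: {R4, R6}
  B: {R1, R4, R5, R6}
  C: {R1, R4}
  D: {R1, R2, R3, R5}
  E: {R4}
No single site covers all 6 demand points.
But {A, D} covers everything, so the minimum is 2.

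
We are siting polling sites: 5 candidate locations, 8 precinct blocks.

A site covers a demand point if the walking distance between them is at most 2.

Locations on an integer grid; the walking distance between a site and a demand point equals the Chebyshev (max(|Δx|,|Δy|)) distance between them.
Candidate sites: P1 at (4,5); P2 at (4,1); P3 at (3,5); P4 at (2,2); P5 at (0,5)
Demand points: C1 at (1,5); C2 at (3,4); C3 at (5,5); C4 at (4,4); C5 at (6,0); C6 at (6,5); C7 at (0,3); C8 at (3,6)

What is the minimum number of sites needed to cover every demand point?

Coverage sets (demand points within 2 of each site):
  P1: {C2, C3, C4, C6, C8}
  P2: {C5}
  P3: {C1, C2, C3, C4, C8}
  P4: {C2, C4, C7}
  P5: {C1, C7}
No 2 sites suffice: every size-2 union leaves at least one demand point uncovered.
But {P1, P2, P5} covers everything, so the minimum is 3.

3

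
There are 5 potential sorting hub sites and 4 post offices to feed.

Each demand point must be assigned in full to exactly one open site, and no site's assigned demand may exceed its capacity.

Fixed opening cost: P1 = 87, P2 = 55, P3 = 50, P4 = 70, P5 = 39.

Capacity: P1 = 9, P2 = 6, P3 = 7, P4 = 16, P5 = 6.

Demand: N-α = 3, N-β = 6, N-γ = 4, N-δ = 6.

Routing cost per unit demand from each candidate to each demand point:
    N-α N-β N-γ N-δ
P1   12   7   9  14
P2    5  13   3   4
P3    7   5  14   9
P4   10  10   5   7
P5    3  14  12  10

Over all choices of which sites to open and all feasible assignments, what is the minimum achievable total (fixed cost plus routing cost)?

Open {P4, P5}; cheapest assignment that respects the capacities:
  P4 (cap 16, load 16): N-β, N-γ, N-δ — cost 6×10 + 4×5 + 6×7 = 122
  P5 (cap 6, load 3): N-α — cost 3×3 = 9
  Shipping 131, fixed 109 → total 240.
  Any other capacity-feasible assignment to {P4, P5} ships for at least 131.
Compare {P3, P4}: its best feasible assignment gives total 242.
Compare {P2, P4}: its best feasible assignment gives total 259.
Every other set of open sites that can feasibly serve all demand totals ≥ 242 even under its best assignment. Minimum: 240.

240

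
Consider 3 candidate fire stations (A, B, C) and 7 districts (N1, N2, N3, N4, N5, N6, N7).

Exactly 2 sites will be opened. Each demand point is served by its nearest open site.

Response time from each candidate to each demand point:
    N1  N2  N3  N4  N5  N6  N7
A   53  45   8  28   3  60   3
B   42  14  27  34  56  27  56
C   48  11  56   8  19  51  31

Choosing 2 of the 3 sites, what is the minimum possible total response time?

125

Open {A, B}.
  N1→B 42, N2→B 14, N3→A 8, N4→A 28, N5→A 3, N6→B 27, N7→A 3  ⇒ total 125.
Compare {A, C}: total 132.
Compare {B, C}: total 165.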